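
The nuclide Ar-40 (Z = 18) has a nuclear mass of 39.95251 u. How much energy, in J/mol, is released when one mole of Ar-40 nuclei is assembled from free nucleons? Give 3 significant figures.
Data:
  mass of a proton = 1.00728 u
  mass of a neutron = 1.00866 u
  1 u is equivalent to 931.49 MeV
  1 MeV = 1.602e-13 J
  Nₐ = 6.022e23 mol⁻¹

Mass of separated nucleons = 18(1.00728) + 22(1.00866) = 18.13104 + 22.19052 = 40.32156 u
Δm = 40.32156 − 39.95251 = 0.36905 u
Binding energy = Δm·c² = 0.36905 × 931.49 MeV/u = 343.766 MeV
Per nucleus in joules: 343.766 MeV × 1.602e-13 J/MeV = 5.5071e-11 J
Per mole: 5.5071e-11 J × 6.022e23 mol⁻¹ = 3.3164e+13 J/mol

3.32e+13 J/mol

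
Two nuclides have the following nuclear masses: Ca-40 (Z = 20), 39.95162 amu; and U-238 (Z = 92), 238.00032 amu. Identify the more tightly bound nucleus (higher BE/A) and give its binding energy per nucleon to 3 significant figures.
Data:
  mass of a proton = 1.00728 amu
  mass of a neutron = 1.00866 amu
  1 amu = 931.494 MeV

Ca-40: Σm = 20(1.00728) + 20(1.00866) = 40.31880 amu; Δm = 0.36718 amu; E_B = 342.03 MeV; E_B/A = 8.551 MeV
U-238: Σm = 92(1.00728) + 146(1.00866) = 239.93412 amu; Δm = 1.93380 amu; E_B = 1801.32 MeV; E_B/A = 7.569 MeV
Ca-40 has the higher binding energy per nucleon, so it is the more tightly bound nucleus.

Ca-40; 8.55 MeV/nucleon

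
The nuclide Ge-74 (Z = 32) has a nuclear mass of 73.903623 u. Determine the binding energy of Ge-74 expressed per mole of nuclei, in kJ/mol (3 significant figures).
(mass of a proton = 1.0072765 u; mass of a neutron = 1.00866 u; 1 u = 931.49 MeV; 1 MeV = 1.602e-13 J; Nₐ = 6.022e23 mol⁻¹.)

The nucleus contains 32 protons and 74 − 32 = 42 neutrons.
Σm = 32·m_p + 42·m_n = 32.2328480 + 42.36372 = 74.5965680 u
Δm = 74.5965680 − 73.903623 = 0.6929450 u
Converting to energy: 0.6929450 u × 931.49 MeV/u = 645.471 MeV
Per nucleus in joules: 645.471 MeV × 1.602e-13 J/MeV = 1.0340e-10 J
Per mole: 1.0340e-10 J × 6.022e23 mol⁻¹ = 6.2267e+13 J/mol

6.23e+10 kJ/mol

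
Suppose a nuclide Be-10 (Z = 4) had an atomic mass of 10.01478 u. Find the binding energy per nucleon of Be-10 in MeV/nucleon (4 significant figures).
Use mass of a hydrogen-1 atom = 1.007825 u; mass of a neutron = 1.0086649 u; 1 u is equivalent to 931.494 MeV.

With 4 protons and 6 neutrons (A = 10):
Total constituent mass: 4 × 1.007825 + 6 × 1.0086649 = 10.0832894 u
Mass defect Δm = 10.0832894 − 10.01478 = 0.0685094 u
E_B = 0.0685094 × 931.494 = 63.8161 MeV
Per nucleon: 63.8161 / 10 = 6.382 MeV

6.382 MeV/nucleon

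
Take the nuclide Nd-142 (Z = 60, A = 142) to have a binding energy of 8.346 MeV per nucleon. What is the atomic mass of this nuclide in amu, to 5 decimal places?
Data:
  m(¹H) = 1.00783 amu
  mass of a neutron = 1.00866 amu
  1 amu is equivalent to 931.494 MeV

141.90763 amu

Total binding energy = 142 × 8.346 = 1185.132 MeV
Mass defect = 1185.132 MeV / (931.494 MeV/amu) = 1.2722916 amu
Constituent mass = 60(1.00783) + 82(1.00866) = 143.17992 amu
Atomic mass = 143.17992 − 1.2722916 = 141.9076284 amu ≈ 141.90763 amu (to 5 decimal places)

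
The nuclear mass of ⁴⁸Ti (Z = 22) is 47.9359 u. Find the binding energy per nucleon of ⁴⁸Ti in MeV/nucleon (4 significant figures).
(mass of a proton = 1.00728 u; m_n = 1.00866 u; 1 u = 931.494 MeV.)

8.722 MeV/nucleon

With 22 protons and 26 neutrons (A = 48):
Σm = 22·m_p + 26·m_n = 22.16016 + 26.22516 = 48.38532 u
Δm = 48.38532 − 47.9359 = 0.44942 u
Converting to energy: 0.44942 u × 931.494 MeV/u = 418.632 MeV
Per nucleon: 418.632 / 48 = 8.722 MeV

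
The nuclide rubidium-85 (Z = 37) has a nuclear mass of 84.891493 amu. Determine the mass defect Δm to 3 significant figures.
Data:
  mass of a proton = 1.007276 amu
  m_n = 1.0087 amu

Mass of separated nucleons = 37(1.007276) + 48(1.0087) = 37.269212 + 48.4176 = 85.686812 amu
The mass defect is 85.686812 − 84.891493 = 0.795319 amu.

0.795 amu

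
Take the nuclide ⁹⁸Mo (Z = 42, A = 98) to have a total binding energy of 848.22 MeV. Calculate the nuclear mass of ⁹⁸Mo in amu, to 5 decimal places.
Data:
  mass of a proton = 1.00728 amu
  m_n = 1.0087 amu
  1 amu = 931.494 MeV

Mass defect = 848.22 MeV / (931.494 MeV/amu) = 0.9106017 amu
Constituent mass = 42(1.00728) + 56(1.0087) = 98.79296 amu
Nuclear mass = 98.79296 − 0.9106017 = 97.8823583 amu ≈ 97.88236 amu (to 5 decimal places)

97.88236 amu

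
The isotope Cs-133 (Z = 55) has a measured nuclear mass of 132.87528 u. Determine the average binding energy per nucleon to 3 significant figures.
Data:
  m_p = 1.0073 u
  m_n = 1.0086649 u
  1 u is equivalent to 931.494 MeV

With 55 protons and 78 neutrons (A = 133):
Mass of separated nucleons = 55(1.0073) + 78(1.0086649) = 55.4015 + 78.6758622 = 134.0773622 u
Mass defect Δm = 134.0773622 − 132.87528 = 1.2020822 u
Binding energy = Δm·c² = 1.2020822 × 931.494 MeV/u = 1119.73 MeV
BE/A = 1119.73 MeV / 133 = 8.419 MeV/nucleon

8.42 MeV/nucleon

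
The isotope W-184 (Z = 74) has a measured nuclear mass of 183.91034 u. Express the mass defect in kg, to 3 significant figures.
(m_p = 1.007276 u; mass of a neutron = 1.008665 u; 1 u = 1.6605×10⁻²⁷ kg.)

With 74 protons and 110 neutrons (A = 184):
Σm = 74·m_p + 110·m_n = 74.538424 + 110.953150 = 185.491574 u
The mass defect is 185.491574 − 183.91034 = 1.581234 u.
In SI units: 1.581234 u × 1.6605×10⁻²⁷ kg/u = 2.6256e-27 kg

2.63e-27 kg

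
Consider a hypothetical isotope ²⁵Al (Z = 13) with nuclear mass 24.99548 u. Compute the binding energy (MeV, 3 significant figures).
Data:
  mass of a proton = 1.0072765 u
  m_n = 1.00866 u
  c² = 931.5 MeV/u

The nucleus contains 13 protons and 25 − 13 = 12 neutrons.
Total constituent mass: 13 × 1.0072765 + 12 × 1.00866 = 25.1985145 u
The mass defect is 25.1985145 − 24.99548 = 0.2030345 u.
Converting to energy: 0.2030345 u × 931.5 MeV/u = 189.127 MeV

189 MeV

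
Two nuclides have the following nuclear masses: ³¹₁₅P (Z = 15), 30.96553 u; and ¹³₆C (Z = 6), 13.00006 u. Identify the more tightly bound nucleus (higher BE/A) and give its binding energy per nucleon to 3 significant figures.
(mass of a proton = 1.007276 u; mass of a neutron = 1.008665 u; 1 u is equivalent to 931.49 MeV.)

³¹₁₅P; 8.48 MeV/nucleon

³¹₁₅P: Σm = 15(1.007276) + 16(1.008665) = 31.247780 u; Δm = 0.282250 u; E_B = 262.91 MeV; E_B/A = 8.481 MeV
¹³₆C: Σm = 6(1.007276) + 7(1.008665) = 13.104311 u; Δm = 0.104251 u; E_B = 97.109 MeV; E_B/A = 7.470 MeV
³¹₁₅P has the higher binding energy per nucleon, so it is the more tightly bound nucleus.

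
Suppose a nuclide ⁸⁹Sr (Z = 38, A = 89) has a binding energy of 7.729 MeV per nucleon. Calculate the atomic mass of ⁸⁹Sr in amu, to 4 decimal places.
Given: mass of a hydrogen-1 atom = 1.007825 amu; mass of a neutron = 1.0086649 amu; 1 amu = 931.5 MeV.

Total binding energy = 89 × 7.729 = 687.881 MeV
Mass defect = 687.881 MeV / (931.5 MeV/amu) = 0.738466 amu
Constituent mass = 38(1.007825) + 51(1.0086649) = 89.7392599 amu
Atomic mass = 89.7392599 − 0.738466 = 89.0007939 amu ≈ 89.0008 amu (to 4 decimal places)

89.0008 amu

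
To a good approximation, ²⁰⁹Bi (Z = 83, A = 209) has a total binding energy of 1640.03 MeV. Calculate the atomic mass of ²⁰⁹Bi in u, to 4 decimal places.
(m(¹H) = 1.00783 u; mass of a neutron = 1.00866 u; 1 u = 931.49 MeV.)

208.9804 u

Mass defect = 1640.03 MeV / (931.49 MeV/u) = 1.760652 u
Constituent mass = 83(1.00783) + 126(1.00866) = 210.74105 u
Atomic mass = 210.74105 − 1.760652 = 208.980398 u ≈ 208.9804 u (to 4 decimal places)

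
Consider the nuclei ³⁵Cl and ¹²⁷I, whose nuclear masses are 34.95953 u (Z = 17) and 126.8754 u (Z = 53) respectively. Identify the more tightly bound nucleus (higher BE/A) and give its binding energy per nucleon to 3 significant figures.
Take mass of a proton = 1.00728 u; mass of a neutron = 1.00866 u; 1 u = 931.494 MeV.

³⁵Cl: Σm = 17(1.00728) + 18(1.00866) = 35.27964 u; Δm = 0.32011 u; E_B = 298.18 MeV; E_B/A = 8.519 MeV
¹²⁷I: Σm = 53(1.00728) + 74(1.00866) = 128.02668 u; Δm = 1.15128 u; E_B = 1072.4 MeV; E_B/A = 8.444 MeV
³⁵Cl has the higher binding energy per nucleon, so it is the more tightly bound nucleus.

³⁵Cl; 8.52 MeV/nucleon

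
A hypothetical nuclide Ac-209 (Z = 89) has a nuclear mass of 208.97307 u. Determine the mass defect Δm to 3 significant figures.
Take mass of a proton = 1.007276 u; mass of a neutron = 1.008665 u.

With 89 protons and 120 neutrons (A = 209):
Mass of separated nucleons = 89(1.007276) + 120(1.008665) = 89.647564 + 121.039800 = 210.687364 u
Mass defect Δm = 210.687364 − 208.97307 = 1.714294 u

1.71 u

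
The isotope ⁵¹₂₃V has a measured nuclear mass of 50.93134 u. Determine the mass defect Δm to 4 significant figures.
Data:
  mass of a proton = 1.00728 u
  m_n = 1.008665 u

0.4787 u

Mass of separated nucleons = 23(1.00728) + 28(1.008665) = 23.16744 + 28.242620 = 51.410060 u
Mass defect Δm = 51.410060 − 50.93134 = 0.478720 u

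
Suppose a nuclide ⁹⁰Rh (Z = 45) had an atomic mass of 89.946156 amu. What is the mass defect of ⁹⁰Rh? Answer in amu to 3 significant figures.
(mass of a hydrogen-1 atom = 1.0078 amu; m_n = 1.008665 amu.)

0.795 amu

Σm = 45·m(¹H) + 45·m_n = 45.3510 + 45.389925 = 90.740925 amu
Δm = 90.740925 − 89.946156 = 0.794769 amu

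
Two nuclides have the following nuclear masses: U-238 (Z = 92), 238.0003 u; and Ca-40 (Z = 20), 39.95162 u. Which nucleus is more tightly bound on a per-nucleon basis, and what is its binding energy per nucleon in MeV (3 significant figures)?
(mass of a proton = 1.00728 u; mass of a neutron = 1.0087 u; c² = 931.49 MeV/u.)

U-238: Σm = 92(1.00728) + 146(1.0087) = 239.93996 u; Δm = 1.93966 u; E_B = 1806.77 MeV; E_B/A = 7.591 MeV
Ca-40: Σm = 20(1.00728) + 20(1.0087) = 40.31960 u; Δm = 0.36798 u; E_B = 342.77 MeV; E_B/A = 8.569 MeV
Ca-40 has the higher binding energy per nucleon, so it is the more tightly bound nucleus.

Ca-40; 8.57 MeV/nucleon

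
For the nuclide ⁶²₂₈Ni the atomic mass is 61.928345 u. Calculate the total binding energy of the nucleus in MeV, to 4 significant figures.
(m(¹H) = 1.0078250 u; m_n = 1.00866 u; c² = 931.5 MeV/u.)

545.1 MeV

Z = 28, so N = A − Z = 62 − 28 = 34.
Mass of separated nucleons = 28(1.0078250) + 34(1.00866) = 28.2191000 + 34.29444 = 62.5135400 u
Δm = 62.5135400 − 61.928345 = 0.5851950 u
E_B = 0.5851950 × 931.5 = 545.109 MeV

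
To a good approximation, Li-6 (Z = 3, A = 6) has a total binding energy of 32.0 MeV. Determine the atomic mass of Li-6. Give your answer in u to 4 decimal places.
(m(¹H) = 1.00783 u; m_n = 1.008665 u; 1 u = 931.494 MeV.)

Mass defect = 32.0 MeV / (931.494 MeV/u) = 0.034353 u
Constituent mass = 3(1.00783) + 3(1.008665) = 6.049485 u
Atomic mass = 6.049485 − 0.034353 = 6.015132 u ≈ 6.0151 u (to 4 decimal places)

6.0151 u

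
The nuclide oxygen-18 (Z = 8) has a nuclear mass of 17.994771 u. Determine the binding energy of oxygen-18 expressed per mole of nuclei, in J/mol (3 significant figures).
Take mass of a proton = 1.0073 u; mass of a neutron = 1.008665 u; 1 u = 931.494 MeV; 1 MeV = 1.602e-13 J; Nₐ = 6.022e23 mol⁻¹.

Σm = 8·m_p + 10·m_n = 8.0584 + 10.086650 = 18.145050 u
The mass defect is 18.145050 − 17.994771 = 0.150279 u.
Converting to energy: 0.150279 u × 931.494 MeV/u = 139.984 MeV
Per nucleus in joules: 139.984 MeV × 1.602e-13 J/MeV = 2.2425e-11 J
Per mole: 2.2425e-11 J × 6.022e23 mol⁻¹ = 1.3504e+13 J/mol

1.35e+13 J/mol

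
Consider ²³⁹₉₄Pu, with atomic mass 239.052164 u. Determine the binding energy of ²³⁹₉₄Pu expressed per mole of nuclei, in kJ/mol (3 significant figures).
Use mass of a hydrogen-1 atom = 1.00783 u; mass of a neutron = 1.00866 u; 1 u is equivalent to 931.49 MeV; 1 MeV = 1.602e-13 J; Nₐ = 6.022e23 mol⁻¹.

Total constituent mass: 94 × 1.00783 + 145 × 1.00866 = 240.99172 u
Mass defect Δm = 240.99172 − 239.052164 = 1.939556 u
Binding energy = Δm·c² = 1.939556 × 931.49 MeV/u = 1806.68 MeV
Per nucleus in joules: 1806.68 MeV × 1.602e-13 J/MeV = 2.8943e-10 J
Per mole: 2.8943e-10 J × 6.022e23 mol⁻¹ = 1.7429e+14 J/mol

1.74e+11 kJ/mol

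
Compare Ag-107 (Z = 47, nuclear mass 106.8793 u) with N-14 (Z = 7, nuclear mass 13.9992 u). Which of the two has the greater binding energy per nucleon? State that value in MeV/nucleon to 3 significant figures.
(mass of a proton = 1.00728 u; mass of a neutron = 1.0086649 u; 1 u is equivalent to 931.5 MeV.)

Ag-107: Σm = 47(1.00728) + 60(1.0086649) = 107.8620540 u; Δm = 0.9827540 u; E_B = 915.435 MeV; E_B/A = 8.555 MeV
N-14: Σm = 7(1.00728) + 7(1.0086649) = 14.1116143 u; Δm = 0.1124143 u; E_B = 104.714 MeV; E_B/A = 7.480 MeV
Ag-107 has the higher binding energy per nucleon, so it is the more tightly bound nucleus.

Ag-107; 8.56 MeV/nucleon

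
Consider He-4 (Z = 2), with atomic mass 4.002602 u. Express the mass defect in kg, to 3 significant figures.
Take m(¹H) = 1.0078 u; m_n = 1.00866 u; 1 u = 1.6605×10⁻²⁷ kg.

5.03e-29 kg

With 2 protons and 2 neutrons (A = 4):
Σm = 2·m(¹H) + 2·m_n = 2.0156 + 2.01732 = 4.03292 u
Δm = 4.03292 − 4.002602 = 0.030318 u
In SI units: 0.030318 u × 1.6605×10⁻²⁷ kg/u = 5.0343e-29 kg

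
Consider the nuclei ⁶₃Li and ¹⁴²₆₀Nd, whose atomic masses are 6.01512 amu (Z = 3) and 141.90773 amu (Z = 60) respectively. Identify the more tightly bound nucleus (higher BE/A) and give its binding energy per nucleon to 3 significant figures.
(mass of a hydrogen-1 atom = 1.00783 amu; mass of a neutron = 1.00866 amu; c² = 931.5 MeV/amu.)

¹⁴²₆₀Nd; 8.35 MeV/nucleon

⁶₃Li: Σm = 3(1.00783) + 3(1.00866) = 6.04947 amu; Δm = 0.03435 amu; E_B = 31.997 MeV; E_B/A = 5.333 MeV
¹⁴²₆₀Nd: Σm = 60(1.00783) + 82(1.00866) = 143.17992 amu; Δm = 1.27219 amu; E_B = 1185.0 MeV; E_B/A = 8.345 MeV
¹⁴²₆₀Nd has the higher binding energy per nucleon, so it is the more tightly bound nucleus.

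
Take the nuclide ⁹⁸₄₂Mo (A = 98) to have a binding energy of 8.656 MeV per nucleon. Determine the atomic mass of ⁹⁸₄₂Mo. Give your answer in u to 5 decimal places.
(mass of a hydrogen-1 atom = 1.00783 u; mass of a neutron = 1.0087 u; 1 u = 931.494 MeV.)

97.90539 u

Total binding energy = 98 × 8.656 = 848.288 MeV
Mass defect = 848.288 MeV / (931.494 MeV/u) = 0.9106747 u
Constituent mass = 42(1.00783) + 56(1.0087) = 98.81606 u
Atomic mass = 98.81606 − 0.9106747 = 97.9053853 u ≈ 97.90539 u (to 5 decimal places)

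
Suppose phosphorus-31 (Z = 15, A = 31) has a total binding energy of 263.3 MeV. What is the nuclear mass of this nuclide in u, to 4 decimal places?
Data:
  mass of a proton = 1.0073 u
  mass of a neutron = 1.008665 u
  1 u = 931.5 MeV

Mass defect = 263.3 MeV / (931.5 MeV/u) = 0.282662 u
Constituent mass = 15(1.0073) + 16(1.008665) = 31.248140 u
Nuclear mass = 31.248140 − 0.282662 = 30.965478 u ≈ 30.9655 u (to 4 decimal places)

30.9655 u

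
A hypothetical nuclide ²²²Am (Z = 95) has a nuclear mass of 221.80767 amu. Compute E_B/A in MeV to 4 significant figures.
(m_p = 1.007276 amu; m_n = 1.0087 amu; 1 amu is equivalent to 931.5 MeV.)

Total constituent mass: 95 × 1.007276 + 127 × 1.0087 = 223.796120 amu
Δm = 223.796120 − 221.80767 = 1.988450 amu
Converting to energy: 1.988450 amu × 931.5 MeV/amu = 1852.24 MeV
Per nucleon: 1852.24 / 222 = 8.343 MeV

8.343 MeV/nucleon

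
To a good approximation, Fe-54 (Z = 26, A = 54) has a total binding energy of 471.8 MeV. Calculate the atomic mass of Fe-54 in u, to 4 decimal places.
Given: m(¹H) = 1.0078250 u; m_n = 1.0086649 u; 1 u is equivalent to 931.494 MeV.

53.9396 u

Mass defect = 471.8 MeV / (931.494 MeV/u) = 0.506498 u
Constituent mass = 26(1.0078250) + 28(1.0086649) = 54.4460672 u
Atomic mass = 54.4460672 − 0.506498 = 53.9395692 u ≈ 53.9396 u (to 4 decimal places)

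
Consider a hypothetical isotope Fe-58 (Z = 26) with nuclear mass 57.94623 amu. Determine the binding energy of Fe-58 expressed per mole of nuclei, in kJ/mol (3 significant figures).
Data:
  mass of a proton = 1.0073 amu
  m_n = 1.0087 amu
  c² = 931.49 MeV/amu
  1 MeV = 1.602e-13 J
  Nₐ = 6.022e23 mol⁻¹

The nucleus contains 26 protons and 58 − 26 = 32 neutrons.
Total constituent mass: 26 × 1.0073 + 32 × 1.0087 = 58.4682 amu
The mass defect is 58.4682 − 57.94623 = 0.52197 amu.
Converting to energy: 0.52197 amu × 931.49 MeV/amu = 486.210 MeV
Per nucleus in joules: 486.210 MeV × 1.602e-13 J/MeV = 7.7891e-11 J
Per mole: 7.7891e-11 J × 6.022e23 mol⁻¹ = 4.6906e+13 J/mol

4.69e+10 kJ/mol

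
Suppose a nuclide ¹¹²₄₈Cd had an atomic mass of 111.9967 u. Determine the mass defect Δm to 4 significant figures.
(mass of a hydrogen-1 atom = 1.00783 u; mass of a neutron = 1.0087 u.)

0.9359 u

Z = 48, so N = A − Z = 112 − 48 = 64.
Total constituent mass: 48 × 1.00783 + 64 × 1.0087 = 112.93264 u
The mass defect is 112.93264 − 111.9967 = 0.93594 u.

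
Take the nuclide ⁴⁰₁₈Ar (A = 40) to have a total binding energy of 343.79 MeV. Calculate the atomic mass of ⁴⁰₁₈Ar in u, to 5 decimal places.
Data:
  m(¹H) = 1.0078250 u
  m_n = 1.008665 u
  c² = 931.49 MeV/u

Mass defect = 343.79 MeV / (931.49 MeV/u) = 0.3690754 u
Constituent mass = 18(1.0078250) + 22(1.008665) = 40.3314800 u
Atomic mass = 40.3314800 − 0.3690754 = 39.9624046 u ≈ 39.96240 u (to 5 decimal places)

39.96240 u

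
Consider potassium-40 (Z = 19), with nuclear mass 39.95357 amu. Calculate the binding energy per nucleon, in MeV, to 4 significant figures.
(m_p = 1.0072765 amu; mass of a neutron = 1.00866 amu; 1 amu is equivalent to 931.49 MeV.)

8.536 MeV/nucleon

Z = 19, so N = A − Z = 40 − 19 = 21.
Σm = 19·m_p + 21·m_n = 19.1382535 + 21.18186 = 40.3201135 amu
Mass defect Δm = 40.3201135 − 39.95357 = 0.3665435 amu
Converting to energy: 0.3665435 amu × 931.49 MeV/amu = 341.432 MeV
Dividing by A = 40 gives 8.536 MeV per nucleon.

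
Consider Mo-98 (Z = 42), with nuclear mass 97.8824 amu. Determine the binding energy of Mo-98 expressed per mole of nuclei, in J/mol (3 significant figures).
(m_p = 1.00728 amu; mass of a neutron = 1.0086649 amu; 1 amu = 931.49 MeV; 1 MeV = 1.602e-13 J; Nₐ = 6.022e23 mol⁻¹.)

8.16e+13 J/mol

Z = 42, so N = A − Z = 98 − 42 = 56.
Σm = 42·m_p + 56·m_n = 42.30576 + 56.4852344 = 98.7909944 amu
The mass defect is 98.7909944 − 97.8824 = 0.9085944 amu.
Converting to energy: 0.9085944 amu × 931.49 MeV/amu = 846.347 MeV
Per nucleus in joules: 846.347 MeV × 1.602e-13 J/MeV = 1.3558e-10 J
Per mole: 1.3558e-10 J × 6.022e23 mol⁻¹ = 8.1646e+13 J/mol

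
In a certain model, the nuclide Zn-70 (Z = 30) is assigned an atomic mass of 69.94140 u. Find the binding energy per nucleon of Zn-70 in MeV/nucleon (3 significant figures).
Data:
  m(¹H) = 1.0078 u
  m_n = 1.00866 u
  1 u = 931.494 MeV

Σm = 30·m(¹H) + 40·m_n = 30.2340 + 40.34640 = 70.58040 u
The mass defect is 70.58040 − 69.94140 = 0.63900 u.
Converting to energy: 0.63900 u × 931.494 MeV/u = 595.225 MeV
BE/A = 595.225 MeV / 70 = 8.503 MeV/nucleon

8.50 MeV/nucleon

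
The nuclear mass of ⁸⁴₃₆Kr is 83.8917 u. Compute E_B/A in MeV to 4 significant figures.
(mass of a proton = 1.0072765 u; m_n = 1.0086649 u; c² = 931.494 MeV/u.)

8.718 MeV/nucleon

The nucleus contains 36 protons and 84 − 36 = 48 neutrons.
Total constituent mass: 36 × 1.0072765 + 48 × 1.0086649 = 84.6778692 u
Mass defect Δm = 84.6778692 − 83.8917 = 0.7861692 u
E_B = 0.7861692 × 931.494 = 732.312 MeV
Per nucleon: 732.312 / 84 = 8.718 MeV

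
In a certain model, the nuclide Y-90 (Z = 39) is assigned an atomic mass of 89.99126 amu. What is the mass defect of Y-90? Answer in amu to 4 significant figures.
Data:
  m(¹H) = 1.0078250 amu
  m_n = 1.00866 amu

0.7556 amu

Mass of separated nucleons = 39(1.0078250) + 51(1.00866) = 39.3051750 + 51.44166 = 90.7468350 amu
The mass defect is 90.7468350 − 89.99126 = 0.7555750 amu.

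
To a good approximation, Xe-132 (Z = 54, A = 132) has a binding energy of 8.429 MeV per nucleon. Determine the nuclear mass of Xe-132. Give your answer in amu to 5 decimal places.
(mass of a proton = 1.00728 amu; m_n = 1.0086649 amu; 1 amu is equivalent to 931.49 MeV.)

Total binding energy = 132 × 8.429 = 1112.628 MeV
Mass defect = 1112.628 MeV / (931.49 MeV/amu) = 1.1944605 amu
Constituent mass = 54(1.00728) + 78(1.0086649) = 133.0689822 amu
Nuclear mass = 133.0689822 − 1.1944605 = 131.8745217 amu ≈ 131.87452 amu (to 5 decimal places)

131.87452 amu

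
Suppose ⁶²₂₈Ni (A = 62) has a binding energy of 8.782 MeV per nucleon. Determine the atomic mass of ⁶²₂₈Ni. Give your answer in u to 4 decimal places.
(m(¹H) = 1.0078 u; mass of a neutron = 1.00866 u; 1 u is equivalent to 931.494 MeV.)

Total binding energy = 62 × 8.782 = 544.484 MeV
Mass defect = 544.484 MeV / (931.494 MeV/u) = 0.584528 u
Constituent mass = 28(1.0078) + 34(1.00866) = 62.51284 u
Atomic mass = 62.51284 − 0.584528 = 61.928312 u ≈ 61.9283 u (to 4 decimal places)

61.9283 u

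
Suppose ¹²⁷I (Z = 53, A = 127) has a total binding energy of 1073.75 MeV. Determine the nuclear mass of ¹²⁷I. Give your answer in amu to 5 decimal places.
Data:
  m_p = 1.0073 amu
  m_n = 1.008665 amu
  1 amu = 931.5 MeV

Mass defect = 1073.75 MeV / (931.5 MeV/amu) = 1.1527107 amu
Constituent mass = 53(1.0073) + 74(1.008665) = 128.028110 amu
Nuclear mass = 128.028110 − 1.1527107 = 126.8753993 amu ≈ 126.87540 amu (to 5 decimal places)

126.87540 amu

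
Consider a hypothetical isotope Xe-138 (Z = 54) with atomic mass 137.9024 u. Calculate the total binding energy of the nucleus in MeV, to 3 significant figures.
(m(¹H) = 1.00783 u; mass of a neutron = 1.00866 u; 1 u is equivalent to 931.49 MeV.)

1160 MeV

Mass of separated nucleons = 54(1.00783) + 84(1.00866) = 54.42282 + 84.72744 = 139.15026 u
Δm = 139.15026 − 137.9024 = 1.24786 u
Converting to energy: 1.24786 u × 931.49 MeV/u = 1162.37 MeV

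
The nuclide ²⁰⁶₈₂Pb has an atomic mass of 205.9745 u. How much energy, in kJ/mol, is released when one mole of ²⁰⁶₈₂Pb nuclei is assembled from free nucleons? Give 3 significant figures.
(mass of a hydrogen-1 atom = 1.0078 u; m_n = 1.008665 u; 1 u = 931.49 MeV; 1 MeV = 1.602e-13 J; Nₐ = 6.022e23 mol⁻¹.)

1.56e+11 kJ/mol

Σm = 82·m(¹H) + 124·m_n = 82.6396 + 125.074460 = 207.714060 u
Mass defect Δm = 207.714060 − 205.9745 = 1.739560 u
Converting to energy: 1.739560 u × 931.49 MeV/u = 1620.38 MeV
Per nucleus in joules: 1620.38 MeV × 1.602e-13 J/MeV = 2.5958e-10 J
Per mole: 2.5958e-10 J × 6.022e23 mol⁻¹ = 1.5632e+14 J/mol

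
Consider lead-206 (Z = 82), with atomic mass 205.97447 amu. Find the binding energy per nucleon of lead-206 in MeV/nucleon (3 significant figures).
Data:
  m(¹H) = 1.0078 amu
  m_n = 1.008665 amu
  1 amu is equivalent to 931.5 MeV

The nucleus contains 82 protons and 206 − 82 = 124 neutrons.
Mass of separated nucleons = 82(1.0078) + 124(1.008665) = 82.6396 + 125.074460 = 207.714060 amu
Δm = 207.714060 − 205.97447 = 1.739590 amu
Binding energy = Δm·c² = 1.739590 × 931.5 MeV/amu = 1620.43 MeV
BE/A = 1620.43 MeV / 206 = 7.866 MeV/nucleon

7.87 MeV/nucleon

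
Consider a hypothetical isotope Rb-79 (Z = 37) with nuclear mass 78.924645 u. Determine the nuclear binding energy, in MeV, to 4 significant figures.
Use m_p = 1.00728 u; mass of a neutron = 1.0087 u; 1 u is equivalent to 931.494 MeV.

661.5 MeV

Mass of separated nucleons = 37(1.00728) + 42(1.0087) = 37.26936 + 42.3654 = 79.63476 u
Δm = 79.63476 − 78.924645 = 0.710115 u
E_B = 0.710115 × 931.494 = 661.468 MeV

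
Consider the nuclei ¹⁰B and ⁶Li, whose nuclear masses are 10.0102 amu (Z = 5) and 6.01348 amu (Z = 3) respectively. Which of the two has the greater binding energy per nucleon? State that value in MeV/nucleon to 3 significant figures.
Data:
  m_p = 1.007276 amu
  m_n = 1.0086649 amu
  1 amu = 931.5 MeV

¹⁰B: Σm = 5(1.007276) + 5(1.0086649) = 10.0797045 amu; Δm = 0.0695045 amu; E_B = 64.743 MeV; E_B/A = 6.474 MeV
⁶Li: Σm = 3(1.007276) + 3(1.0086649) = 6.0478227 amu; Δm = 0.0343427 amu; E_B = 31.990 MeV; E_B/A = 5.332 MeV
¹⁰B has the higher binding energy per nucleon, so it is the more tightly bound nucleus.

¹⁰B; 6.47 MeV/nucleon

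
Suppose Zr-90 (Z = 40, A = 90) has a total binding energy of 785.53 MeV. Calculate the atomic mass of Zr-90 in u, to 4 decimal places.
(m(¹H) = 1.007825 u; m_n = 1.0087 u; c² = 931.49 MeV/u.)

Mass defect = 785.53 MeV / (931.49 MeV/u) = 0.843305 u
Constituent mass = 40(1.007825) + 50(1.0087) = 90.748000 u
Atomic mass = 90.748000 − 0.843305 = 89.904695 u ≈ 89.9047 u (to 4 decimal places)

89.9047 u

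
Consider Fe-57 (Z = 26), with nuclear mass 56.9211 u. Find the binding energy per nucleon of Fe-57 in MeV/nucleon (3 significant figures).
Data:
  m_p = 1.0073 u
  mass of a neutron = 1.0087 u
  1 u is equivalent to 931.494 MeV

The nucleus contains 26 protons and 57 − 26 = 31 neutrons.
Mass of separated nucleons = 26(1.0073) + 31(1.0087) = 26.1898 + 31.2697 = 57.4595 u
Mass defect Δm = 57.4595 − 56.9211 = 0.5384 u
E_B = 0.5384 × 931.494 = 501.516 MeV
Dividing by A = 57 gives 8.799 MeV per nucleon.

8.80 MeV/nucleon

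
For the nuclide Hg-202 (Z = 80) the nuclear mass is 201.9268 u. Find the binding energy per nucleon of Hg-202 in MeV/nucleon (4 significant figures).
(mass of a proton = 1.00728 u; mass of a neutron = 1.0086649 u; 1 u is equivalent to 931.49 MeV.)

7.898 MeV/nucleon

The nucleus contains 80 protons and 202 − 80 = 122 neutrons.
Total constituent mass: 80 × 1.00728 + 122 × 1.0086649 = 203.6395178 u
The mass defect is 203.6395178 − 201.9268 = 1.7127178 u.
Binding energy = Δm·c² = 1.7127178 × 931.49 MeV/u = 1595.38 MeV
BE/A = 1595.38 MeV / 202 = 7.898 MeV/nucleon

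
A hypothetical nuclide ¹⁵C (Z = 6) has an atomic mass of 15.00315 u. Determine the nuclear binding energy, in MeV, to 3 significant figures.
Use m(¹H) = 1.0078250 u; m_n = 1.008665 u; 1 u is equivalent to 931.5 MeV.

113 MeV

The nucleus contains 6 protons and 15 − 6 = 9 neutrons.
Total constituent mass: 6 × 1.0078250 + 9 × 1.008665 = 15.1249350 u
The mass defect is 15.1249350 − 15.00315 = 0.1217850 u.
Binding energy = Δm·c² = 0.1217850 × 931.5 MeV/u = 113.443 MeV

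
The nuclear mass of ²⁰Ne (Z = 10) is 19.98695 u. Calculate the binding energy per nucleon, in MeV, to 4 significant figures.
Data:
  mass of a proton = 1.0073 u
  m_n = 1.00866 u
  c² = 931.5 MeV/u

8.041 MeV/nucleon

Z = 10, so N = A − Z = 20 − 10 = 10.
Mass of separated nucleons = 10(1.0073) + 10(1.00866) = 10.0730 + 10.08660 = 20.15960 u
The mass defect is 20.15960 − 19.98695 = 0.17265 u.
E_B = 0.17265 × 931.5 = 160.823 MeV
Dividing by A = 20 gives 8.041 MeV per nucleon.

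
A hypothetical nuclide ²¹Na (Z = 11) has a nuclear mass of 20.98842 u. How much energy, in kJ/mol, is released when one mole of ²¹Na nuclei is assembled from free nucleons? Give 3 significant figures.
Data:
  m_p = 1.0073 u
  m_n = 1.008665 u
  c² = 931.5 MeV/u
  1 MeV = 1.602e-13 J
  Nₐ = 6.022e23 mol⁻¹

1.60e+10 kJ/mol

Z = 11, so N = A − Z = 21 − 11 = 10.
Σm = 11·m_p + 10·m_n = 11.0803 + 10.086650 = 21.166950 u
Δm = 21.166950 − 20.98842 = 0.178530 u
Converting to energy: 0.178530 u × 931.5 MeV/u = 166.301 MeV
Per nucleus in joules: 166.301 MeV × 1.602e-13 J/MeV = 2.6641e-11 J
Per mole: 2.6641e-11 J × 6.022e23 mol⁻¹ = 1.6043e+13 J/mol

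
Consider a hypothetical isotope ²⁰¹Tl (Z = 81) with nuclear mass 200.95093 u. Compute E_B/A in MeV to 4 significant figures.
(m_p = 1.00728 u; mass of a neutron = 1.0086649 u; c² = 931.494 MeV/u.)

Z = 81, so N = A − Z = 201 − 81 = 120.
Total constituent mass: 81 × 1.00728 + 120 × 1.0086649 = 202.6294680 u
The mass defect is 202.6294680 − 200.95093 = 1.6785380 u.
Converting to energy: 1.6785380 u × 931.494 MeV/u = 1563.55 MeV
BE/A = 1563.55 MeV / 201 = 7.779 MeV/nucleon

7.779 MeV/nucleon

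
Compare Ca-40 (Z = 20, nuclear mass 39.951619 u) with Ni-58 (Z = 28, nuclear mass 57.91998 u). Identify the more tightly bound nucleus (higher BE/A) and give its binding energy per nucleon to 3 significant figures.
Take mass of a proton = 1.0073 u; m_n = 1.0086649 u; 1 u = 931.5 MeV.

Ni-58; 8.74 MeV/nucleon

Ca-40: Σm = 20(1.0073) + 20(1.0086649) = 40.3192980 u; Δm = 0.3676790 u; E_B = 342.49 MeV; E_B/A = 8.562 MeV
Ni-58: Σm = 28(1.0073) + 30(1.0086649) = 58.4643470 u; Δm = 0.5443670 u; E_B = 507.08 MeV; E_B/A = 8.743 MeV
Ni-58 has the higher binding energy per nucleon, so it is the more tightly bound nucleus.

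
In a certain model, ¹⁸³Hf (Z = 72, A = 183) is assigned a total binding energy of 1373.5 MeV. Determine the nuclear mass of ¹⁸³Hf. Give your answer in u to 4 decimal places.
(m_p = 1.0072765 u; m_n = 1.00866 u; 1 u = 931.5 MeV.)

183.0107 u

Mass defect = 1373.5 MeV / (931.5 MeV/u) = 1.474503 u
Constituent mass = 72(1.0072765) + 111(1.00866) = 184.4851680 u
Nuclear mass = 184.4851680 − 1.474503 = 183.0106650 u ≈ 183.0107 u (to 4 decimal places)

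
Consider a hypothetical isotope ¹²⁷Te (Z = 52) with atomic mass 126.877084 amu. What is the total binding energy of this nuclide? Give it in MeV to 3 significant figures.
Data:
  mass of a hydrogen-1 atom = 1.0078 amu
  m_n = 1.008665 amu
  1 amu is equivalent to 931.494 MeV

Z = 52, so N = A − Z = 127 − 52 = 75.
Total constituent mass: 52 × 1.0078 + 75 × 1.008665 = 128.055475 amu
Mass defect Δm = 128.055475 − 126.877084 = 1.178391 amu
E_B = 1.178391 × 931.494 = 1097.66 MeV

1100 MeV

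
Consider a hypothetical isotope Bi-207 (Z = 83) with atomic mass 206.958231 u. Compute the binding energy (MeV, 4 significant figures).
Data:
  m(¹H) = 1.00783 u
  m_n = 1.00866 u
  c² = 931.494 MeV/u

1645 MeV

Σm = 83·m(¹H) + 124·m_n = 83.64989 + 125.07384 = 208.72373 u
Δm = 208.72373 − 206.958231 = 1.765499 u
Binding energy = Δm·c² = 1.765499 × 931.494 MeV/u = 1644.55 MeV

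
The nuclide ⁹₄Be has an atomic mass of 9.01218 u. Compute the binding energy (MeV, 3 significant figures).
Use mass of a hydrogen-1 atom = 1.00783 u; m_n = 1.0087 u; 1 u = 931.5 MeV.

58.3 MeV

The nucleus contains 4 protons and 9 − 4 = 5 neutrons.
Σm = 4·m(¹H) + 5·m_n = 4.03132 + 5.0435 = 9.07482 u
The mass defect is 9.07482 − 9.01218 = 0.06264 u.
Converting to energy: 0.06264 u × 931.5 MeV/u = 58.3492 MeV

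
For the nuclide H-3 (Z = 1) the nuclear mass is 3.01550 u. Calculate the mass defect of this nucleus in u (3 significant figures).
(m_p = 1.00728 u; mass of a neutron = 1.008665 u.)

0.00911 u

With 1 protons and 2 neutrons (A = 3):
Total constituent mass: 1 × 1.00728 + 2 × 1.008665 = 3.024610 u
Δm = 3.024610 − 3.01550 = 0.009110 u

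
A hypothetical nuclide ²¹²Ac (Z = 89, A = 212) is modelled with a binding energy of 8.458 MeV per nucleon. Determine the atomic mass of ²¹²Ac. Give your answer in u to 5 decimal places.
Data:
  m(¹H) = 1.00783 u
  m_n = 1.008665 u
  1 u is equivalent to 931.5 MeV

Total binding energy = 212 × 8.458 = 1793.096 MeV
Mass defect = 1793.096 MeV / (931.5 MeV/u) = 1.9249554 u
Constituent mass = 89(1.00783) + 123(1.008665) = 213.762665 u
Atomic mass = 213.762665 − 1.9249554 = 211.8377096 u ≈ 211.83771 u (to 5 decimal places)

211.83771 u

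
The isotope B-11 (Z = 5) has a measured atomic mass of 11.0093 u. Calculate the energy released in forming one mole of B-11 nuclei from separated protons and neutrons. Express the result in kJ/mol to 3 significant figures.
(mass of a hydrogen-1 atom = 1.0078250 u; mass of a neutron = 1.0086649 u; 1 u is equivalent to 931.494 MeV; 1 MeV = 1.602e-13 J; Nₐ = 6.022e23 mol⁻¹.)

7.35e+09 kJ/mol

Σm = 5·m(¹H) + 6·m_n = 5.0391250 + 6.0519894 = 11.0911144 u
Mass defect Δm = 11.0911144 − 11.0093 = 0.0818144 u
E_B = 0.0818144 × 931.494 = 76.2096 MeV
Per nucleus in joules: 76.2096 MeV × 1.602e-13 J/MeV = 1.2209e-11 J
Per mole: 1.2209e-11 J × 6.022e23 mol⁻¹ = 7.3523e+12 J/mol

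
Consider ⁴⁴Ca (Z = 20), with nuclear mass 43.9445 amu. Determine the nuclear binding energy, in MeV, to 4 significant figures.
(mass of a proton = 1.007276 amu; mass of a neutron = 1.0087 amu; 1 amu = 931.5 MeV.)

381.7 MeV

With 20 protons and 24 neutrons (A = 44):
Mass of separated nucleons = 20(1.007276) + 24(1.0087) = 20.145520 + 24.2088 = 44.354320 amu
The mass defect is 44.354320 − 43.9445 = 0.409820 amu.
Binding energy = Δm·c² = 0.409820 × 931.5 MeV/amu = 381.747 MeV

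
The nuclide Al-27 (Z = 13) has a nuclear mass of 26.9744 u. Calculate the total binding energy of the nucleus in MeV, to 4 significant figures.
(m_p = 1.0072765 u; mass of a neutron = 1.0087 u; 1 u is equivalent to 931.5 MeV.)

Total constituent mass: 13 × 1.0072765 + 14 × 1.0087 = 27.2163945 u
Δm = 27.2163945 − 26.9744 = 0.2419945 u
Converting to energy: 0.2419945 u × 931.5 MeV/u = 225.418 MeV

225.4 MeV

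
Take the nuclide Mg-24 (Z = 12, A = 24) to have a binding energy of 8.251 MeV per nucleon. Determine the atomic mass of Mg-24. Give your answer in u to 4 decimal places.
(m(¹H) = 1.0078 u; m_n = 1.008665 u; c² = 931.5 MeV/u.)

Total binding energy = 24 × 8.251 = 198.024 MeV
Mass defect = 198.024 MeV / (931.5 MeV/u) = 0.212586 u
Constituent mass = 12(1.0078) + 12(1.008665) = 24.197580 u
Atomic mass = 24.197580 − 0.212586 = 23.984994 u ≈ 23.9850 u (to 4 decimal places)

23.9850 u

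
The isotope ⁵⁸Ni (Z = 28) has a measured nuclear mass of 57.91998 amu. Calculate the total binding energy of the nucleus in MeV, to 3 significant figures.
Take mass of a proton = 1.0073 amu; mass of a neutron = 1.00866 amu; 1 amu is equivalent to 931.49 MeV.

Σm = 28·m_p + 30·m_n = 28.2044 + 30.25980 = 58.46420 amu
The mass defect is 58.46420 − 57.91998 = 0.54422 amu.
Converting to energy: 0.54422 amu × 931.49 MeV/amu = 506.935 MeV

507 MeV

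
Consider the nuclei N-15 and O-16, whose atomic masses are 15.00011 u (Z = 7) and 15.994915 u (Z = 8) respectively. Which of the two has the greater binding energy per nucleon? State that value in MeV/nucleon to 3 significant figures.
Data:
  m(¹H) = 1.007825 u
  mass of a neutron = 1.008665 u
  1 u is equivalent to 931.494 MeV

O-16; 7.98 MeV/nucleon

N-15: Σm = 7(1.007825) + 8(1.008665) = 15.124095 u; Δm = 0.123985 u; E_B = 115.49 MeV; E_B/A = 7.699 MeV
O-16: Σm = 8(1.007825) + 8(1.008665) = 16.131920 u; Δm = 0.137005 u; E_B = 127.62 MeV; E_B/A = 7.976 MeV
O-16 has the higher binding energy per nucleon, so it is the more tightly bound nucleus.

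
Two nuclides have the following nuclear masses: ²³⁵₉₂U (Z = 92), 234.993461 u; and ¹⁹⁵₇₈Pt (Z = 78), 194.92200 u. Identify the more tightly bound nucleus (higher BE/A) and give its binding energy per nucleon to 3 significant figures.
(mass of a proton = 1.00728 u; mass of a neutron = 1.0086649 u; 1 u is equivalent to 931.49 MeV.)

¹⁹⁵₇₈Pt; 7.93 MeV/nucleon

²³⁵₉₂U: Σm = 92(1.00728) + 143(1.0086649) = 236.9088407 u; Δm = 1.9153797 u; E_B = 1784.2 MeV; E_B/A = 7.592 MeV
¹⁹⁵₇₈Pt: Σm = 78(1.00728) + 117(1.0086649) = 196.5816333 u; Δm = 1.6596333 u; E_B = 1545.9 MeV; E_B/A = 7.928 MeV
¹⁹⁵₇₈Pt has the higher binding energy per nucleon, so it is the more tightly bound nucleus.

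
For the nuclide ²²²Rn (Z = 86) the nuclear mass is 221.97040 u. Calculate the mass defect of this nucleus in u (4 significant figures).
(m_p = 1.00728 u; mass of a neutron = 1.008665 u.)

1.834 u

Z = 86, so N = A − Z = 222 − 86 = 136.
Mass of separated nucleons = 86(1.00728) + 136(1.008665) = 86.62608 + 137.178440 = 223.804520 u
Mass defect Δm = 223.804520 − 221.97040 = 1.834120 u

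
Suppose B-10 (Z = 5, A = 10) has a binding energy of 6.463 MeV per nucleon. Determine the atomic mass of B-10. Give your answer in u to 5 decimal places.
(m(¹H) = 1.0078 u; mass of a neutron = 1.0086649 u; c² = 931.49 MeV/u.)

Total binding energy = 10 × 6.463 = 64.630 MeV
Mass defect = 64.630 MeV / (931.49 MeV/u) = 0.0693835 u
Constituent mass = 5(1.0078) + 5(1.0086649) = 10.0823245 u
Atomic mass = 10.0823245 − 0.0693835 = 10.0129410 u ≈ 10.01294 u (to 5 decimal places)

10.01294 u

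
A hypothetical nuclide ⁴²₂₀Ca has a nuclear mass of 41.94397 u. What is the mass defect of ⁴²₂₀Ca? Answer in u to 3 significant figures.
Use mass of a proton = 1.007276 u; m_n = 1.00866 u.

0.392 u

Z = 20, so N = A − Z = 42 − 20 = 22.
Σm = 20·m_p + 22·m_n = 20.145520 + 22.19052 = 42.336040 u
The mass defect is 42.336040 − 41.94397 = 0.392070 u.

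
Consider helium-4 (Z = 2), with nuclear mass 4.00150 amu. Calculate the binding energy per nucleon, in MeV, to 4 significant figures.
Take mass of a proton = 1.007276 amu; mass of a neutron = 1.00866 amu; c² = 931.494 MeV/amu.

The nucleus contains 2 protons and 4 − 2 = 2 neutrons.
Σm = 2·m_p + 2·m_n = 2.014552 + 2.01732 = 4.031872 amu
The mass defect is 4.031872 − 4.00150 = 0.030372 amu.
Converting to energy: 0.030372 amu × 931.494 MeV/amu = 28.2913 MeV
BE/A = 28.2913 MeV / 4 = 7.073 MeV/nucleon

7.073 MeV/nucleon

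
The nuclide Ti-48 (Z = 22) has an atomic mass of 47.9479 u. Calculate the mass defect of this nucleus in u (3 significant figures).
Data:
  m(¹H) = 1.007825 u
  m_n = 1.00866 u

0.449 u

Total constituent mass: 22 × 1.007825 + 26 × 1.00866 = 48.397310 u
The mass defect is 48.397310 − 47.9479 = 0.449410 u.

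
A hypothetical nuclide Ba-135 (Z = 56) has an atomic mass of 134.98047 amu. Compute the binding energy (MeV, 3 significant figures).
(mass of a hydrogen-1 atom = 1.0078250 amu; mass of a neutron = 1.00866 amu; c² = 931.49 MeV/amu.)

Σm = 56·m(¹H) + 79·m_n = 56.4382000 + 79.68414 = 136.1223400 amu
Δm = 136.1223400 − 134.98047 = 1.1418700 amu
E_B = 1.1418700 × 931.49 = 1063.64 MeV

1060 MeV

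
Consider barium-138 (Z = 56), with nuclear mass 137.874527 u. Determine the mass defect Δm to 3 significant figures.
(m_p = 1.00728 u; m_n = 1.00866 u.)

Z = 56, so N = A − Z = 138 − 56 = 82.
Total constituent mass: 56 × 1.00728 + 82 × 1.00866 = 139.11780 u
Mass defect Δm = 139.11780 − 137.874527 = 1.243273 u

1.24 u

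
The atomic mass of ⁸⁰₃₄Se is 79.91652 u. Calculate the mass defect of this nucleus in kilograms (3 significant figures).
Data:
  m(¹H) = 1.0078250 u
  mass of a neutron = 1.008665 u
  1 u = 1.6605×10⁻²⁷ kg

1.24e-27 kg

With 34 protons and 46 neutrons (A = 80):
Total constituent mass: 34 × 1.0078250 + 46 × 1.008665 = 80.6646400 u
The mass defect is 80.6646400 − 79.91652 = 0.7481200 u.
In SI units: 0.7481200 u × 1.6605×10⁻²⁷ kg/u = 1.2423e-27 kg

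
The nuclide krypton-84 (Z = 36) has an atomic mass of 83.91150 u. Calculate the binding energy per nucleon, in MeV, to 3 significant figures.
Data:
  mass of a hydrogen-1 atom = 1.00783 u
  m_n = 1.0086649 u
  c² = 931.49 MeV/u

8.72 MeV/nucleon

Total constituent mass: 36 × 1.00783 + 48 × 1.0086649 = 84.6977952 u
Δm = 84.6977952 − 83.91150 = 0.7862952 u
Binding energy = Δm·c² = 0.7862952 × 931.49 MeV/u = 732.426 MeV
BE/A = 732.426 MeV / 84 = 8.719 MeV/nucleon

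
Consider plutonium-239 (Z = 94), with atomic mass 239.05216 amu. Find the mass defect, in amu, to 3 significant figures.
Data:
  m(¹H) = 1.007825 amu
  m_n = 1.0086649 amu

Z = 94, so N = A − Z = 239 − 94 = 145.
Σm = 94·m(¹H) + 145·m_n = 94.735550 + 146.2564105 = 240.9919605 amu
Mass defect Δm = 240.9919605 − 239.05216 = 1.9398005 amu

1.94 amu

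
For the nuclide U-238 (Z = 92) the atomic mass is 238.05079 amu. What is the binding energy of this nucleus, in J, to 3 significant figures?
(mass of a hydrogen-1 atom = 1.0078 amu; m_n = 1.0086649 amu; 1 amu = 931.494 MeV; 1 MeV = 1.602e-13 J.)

2.88e-10 J

Mass of separated nucleons = 92(1.0078) + 146(1.0086649) = 92.7176 + 147.2650754 = 239.9826754 amu
Δm = 239.9826754 − 238.05079 = 1.9318854 amu
E_B = 1.9318854 × 931.494 = 1799.54 MeV
In joules: 1799.54 MeV × 1.602e-13 J/MeV = 2.8829e-10 J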